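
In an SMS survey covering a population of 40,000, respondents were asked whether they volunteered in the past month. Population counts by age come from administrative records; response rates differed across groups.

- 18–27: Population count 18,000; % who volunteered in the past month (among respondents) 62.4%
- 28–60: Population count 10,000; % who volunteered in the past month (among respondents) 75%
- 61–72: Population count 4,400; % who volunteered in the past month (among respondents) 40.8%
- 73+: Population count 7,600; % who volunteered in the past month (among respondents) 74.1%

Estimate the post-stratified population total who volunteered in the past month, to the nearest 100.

Apply each group's respondent rate to its population count:
  18–27: 18,000 × 62.4% = 11,232
  28–60: 10,000 × 75% = 7500
  61–72: 4,400 × 40.8% = 1795.2
  73+: 7,600 × 74.1% = 5631.6
Estimated total = 26158.8 → 26,200.

26,200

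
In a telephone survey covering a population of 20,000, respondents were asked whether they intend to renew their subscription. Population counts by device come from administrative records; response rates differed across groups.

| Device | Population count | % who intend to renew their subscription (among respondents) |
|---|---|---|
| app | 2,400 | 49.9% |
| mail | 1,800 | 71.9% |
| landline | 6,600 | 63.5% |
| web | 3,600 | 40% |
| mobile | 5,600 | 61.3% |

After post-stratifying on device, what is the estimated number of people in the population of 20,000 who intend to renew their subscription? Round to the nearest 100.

Apply each group's respondent rate to its population count:
  app: 2,400 × 49.9% = 1197.6
  mail: 1,800 × 71.9% = 1294.2
  landline: 6,600 × 63.5% = 4191
  web: 3,600 × 40% = 1440
  mobile: 5,600 × 61.3% = 3432.8
Estimated total = 11555.6 → 11,600.

11,600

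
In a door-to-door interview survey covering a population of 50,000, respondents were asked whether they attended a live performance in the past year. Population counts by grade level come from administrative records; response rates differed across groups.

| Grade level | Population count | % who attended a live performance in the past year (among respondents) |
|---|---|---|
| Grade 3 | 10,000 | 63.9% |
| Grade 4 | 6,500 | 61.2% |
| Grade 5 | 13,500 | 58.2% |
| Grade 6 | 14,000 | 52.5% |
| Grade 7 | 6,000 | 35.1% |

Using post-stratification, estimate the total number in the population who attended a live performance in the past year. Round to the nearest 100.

27,700

Apply each group's respondent rate to its population count:
  Grade 3: 10,000 × 63.9% = 6390
  Grade 4: 6,500 × 61.2% = 3978
  Grade 5: 13,500 × 58.2% = 7857
  Grade 6: 14,000 × 52.5% = 7350
  Grade 7: 6,000 × 35.1% = 2106
Estimated total = 27,681 → 27,700.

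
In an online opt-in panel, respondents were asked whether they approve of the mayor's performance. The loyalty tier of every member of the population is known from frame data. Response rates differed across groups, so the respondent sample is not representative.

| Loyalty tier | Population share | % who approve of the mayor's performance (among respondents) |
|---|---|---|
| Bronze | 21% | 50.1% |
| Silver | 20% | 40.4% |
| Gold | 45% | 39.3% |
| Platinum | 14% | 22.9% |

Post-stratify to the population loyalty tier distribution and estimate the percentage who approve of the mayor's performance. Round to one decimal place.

39.5%

Post-stratification weights by population share, not respondent share:
  Bronze: 0.21 × 50.1 = 10.521
  Silver: 0.2 × 40.4 = 8.08
  Gold: 0.45 × 39.3 = 17.685
  Platinum: 0.14 × 22.9 = 3.206
Post-stratified estimate = 39.492 → 39.5%.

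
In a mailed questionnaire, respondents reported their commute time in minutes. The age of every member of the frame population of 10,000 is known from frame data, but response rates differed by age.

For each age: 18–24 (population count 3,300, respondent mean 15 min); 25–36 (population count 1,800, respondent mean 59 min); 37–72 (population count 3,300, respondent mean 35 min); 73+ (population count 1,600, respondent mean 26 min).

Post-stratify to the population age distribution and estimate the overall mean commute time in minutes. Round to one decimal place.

Post-stratification weights by population share, not respondent share:
  18–24: (3,300/10,000) × 15 = 4.95
  25–36: (1,800/10,000) × 59 = 10.62
  37–72: (3,300/10,000) × 35 = 11.55
  73+: (1,600/10,000) × 26 = 4.16
Post-stratified estimate = 31.28 → 31.3.

31.3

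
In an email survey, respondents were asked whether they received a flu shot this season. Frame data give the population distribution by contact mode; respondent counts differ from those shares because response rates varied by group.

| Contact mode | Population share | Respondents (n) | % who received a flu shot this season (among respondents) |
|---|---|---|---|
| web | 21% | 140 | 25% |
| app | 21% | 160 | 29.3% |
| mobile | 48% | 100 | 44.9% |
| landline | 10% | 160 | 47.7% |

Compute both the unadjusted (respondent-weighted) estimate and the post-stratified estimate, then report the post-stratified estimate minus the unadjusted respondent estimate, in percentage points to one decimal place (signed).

+1.5 percentage points

Without adjustment, the pooled respondent share is:
  (140/560)×25 + (160/560)×29.3 + (100/560)×44.9 + (160/560)×47.7 = 36.2679%
Post-stratifying to population shares instead:
  0.21×25 + 0.21×29.3 + 0.48×44.9 + 0.1×47.7 = 37.725%
Difference = 37.725 − 36.2679 = 1.4571 pp.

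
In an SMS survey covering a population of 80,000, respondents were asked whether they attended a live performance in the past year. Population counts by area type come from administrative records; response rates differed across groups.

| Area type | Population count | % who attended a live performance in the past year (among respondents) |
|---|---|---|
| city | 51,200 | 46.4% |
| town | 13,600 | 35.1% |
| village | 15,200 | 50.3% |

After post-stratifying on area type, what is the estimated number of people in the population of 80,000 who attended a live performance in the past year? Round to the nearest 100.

36,200

Apply each group's respondent rate to its population count:
  city: 51,200 × 46.4% = 23756.8
  town: 13,600 × 35.1% = 4773.6
  village: 15,200 × 50.3% = 7645.6
Estimated total = 36,176 → 36,200.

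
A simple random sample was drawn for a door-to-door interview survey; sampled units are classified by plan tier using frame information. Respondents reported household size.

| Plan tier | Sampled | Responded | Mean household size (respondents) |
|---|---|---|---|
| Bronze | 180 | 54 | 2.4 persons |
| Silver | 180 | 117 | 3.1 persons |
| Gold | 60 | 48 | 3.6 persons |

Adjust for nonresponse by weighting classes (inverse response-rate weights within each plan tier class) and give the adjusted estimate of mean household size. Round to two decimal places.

Class response rates: Bronze 54/180 = 30%, Silver 117/180 = 65%, Gold 48/60 = 80%.
Inverse-response-rate weighting restores each class to its sampled count, so class totals weight by n_sampled:
  Bronze: 180 × 2.4 = 432
  Silver: 180 × 3.1 = 558
  Gold: 60 × 3.6 = 216
Adjusted estimate = 1206 / 420 = 2.87143 → 2.87.

2.87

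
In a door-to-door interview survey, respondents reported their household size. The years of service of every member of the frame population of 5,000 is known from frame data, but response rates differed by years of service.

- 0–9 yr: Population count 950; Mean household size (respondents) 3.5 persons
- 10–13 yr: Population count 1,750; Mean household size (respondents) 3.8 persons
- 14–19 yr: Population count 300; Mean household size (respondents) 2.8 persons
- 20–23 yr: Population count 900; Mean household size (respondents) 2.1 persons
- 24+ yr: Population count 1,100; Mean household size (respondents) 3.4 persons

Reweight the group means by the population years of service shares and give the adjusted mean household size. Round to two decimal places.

Weight each group's respondent value by its population share:
  0–9 yr: (950/5,000) × 3.5 = 0.665
  10–13 yr: (1,750/5,000) × 3.8 = 1.33
  14–19 yr: (300/5,000) × 2.8 = 0.168
  20–23 yr: (900/5,000) × 2.1 = 0.378
  24+ yr: (1,100/5,000) × 3.4 = 0.748
Post-stratified estimate = 3.289 → 3.29.

3.29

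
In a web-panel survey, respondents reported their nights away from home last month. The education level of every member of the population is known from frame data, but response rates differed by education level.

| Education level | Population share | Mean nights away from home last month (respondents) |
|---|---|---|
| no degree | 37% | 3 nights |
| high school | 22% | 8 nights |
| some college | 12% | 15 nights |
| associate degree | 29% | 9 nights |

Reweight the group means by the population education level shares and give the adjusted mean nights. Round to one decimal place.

7.3

Reweight to the known education level distribution:
  no degree: 0.37 × 3 = 1.11
  high school: 0.22 × 8 = 1.76
  some college: 0.12 × 15 = 1.8
  associate degree: 0.29 × 9 = 2.61
Post-stratified estimate = 7.28 → 7.3.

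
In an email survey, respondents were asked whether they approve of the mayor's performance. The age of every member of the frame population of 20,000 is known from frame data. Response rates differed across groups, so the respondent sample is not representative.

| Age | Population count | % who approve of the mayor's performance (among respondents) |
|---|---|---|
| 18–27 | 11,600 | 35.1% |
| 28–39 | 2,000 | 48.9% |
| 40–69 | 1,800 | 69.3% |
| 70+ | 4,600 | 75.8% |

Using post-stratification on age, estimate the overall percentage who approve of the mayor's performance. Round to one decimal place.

Post-stratification weights by population share, not respondent share:
  18–27: (11,600/20,000) × 35.1 = 20.358
  28–39: (2,000/20,000) × 48.9 = 4.89
  40–69: (1,800/20,000) × 69.3 = 6.237
  70+: (4,600/20,000) × 75.8 = 17.434
Post-stratified estimate = 48.919 → 48.9%.

48.9%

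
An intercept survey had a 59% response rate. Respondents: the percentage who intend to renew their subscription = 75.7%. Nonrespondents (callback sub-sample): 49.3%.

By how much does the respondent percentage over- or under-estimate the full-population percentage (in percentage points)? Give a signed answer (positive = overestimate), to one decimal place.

Nonresponse fraction = 1 − 0.59 = 0.41.
Bias = (nonresponse fraction) × (respondent percentage − nonrespondent percentage)
     = 0.41 × (75.7 − 49.3) = 0.41 × 26.4 = 10.824.

+10.8 percentage points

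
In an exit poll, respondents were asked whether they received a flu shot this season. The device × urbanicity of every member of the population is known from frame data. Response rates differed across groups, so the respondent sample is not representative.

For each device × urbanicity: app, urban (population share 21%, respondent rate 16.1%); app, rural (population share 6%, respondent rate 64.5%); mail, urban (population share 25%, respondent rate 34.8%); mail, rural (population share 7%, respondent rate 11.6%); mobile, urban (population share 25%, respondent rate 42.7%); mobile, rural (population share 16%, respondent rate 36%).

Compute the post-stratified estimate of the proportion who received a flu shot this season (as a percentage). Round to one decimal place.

33.2%

Reweight to the known device × urbanicity distribution:
  app, urban: 0.21 × 16.1 = 3.381
  app, rural: 0.06 × 64.5 = 3.87
  mail, urban: 0.25 × 34.8 = 8.7
  mail, rural: 0.07 × 11.6 = 0.812
  mobile, urban: 0.25 × 42.7 = 10.675
  mobile, rural: 0.16 × 36 = 5.76
Post-stratified estimate = 33.198 → 33.2%.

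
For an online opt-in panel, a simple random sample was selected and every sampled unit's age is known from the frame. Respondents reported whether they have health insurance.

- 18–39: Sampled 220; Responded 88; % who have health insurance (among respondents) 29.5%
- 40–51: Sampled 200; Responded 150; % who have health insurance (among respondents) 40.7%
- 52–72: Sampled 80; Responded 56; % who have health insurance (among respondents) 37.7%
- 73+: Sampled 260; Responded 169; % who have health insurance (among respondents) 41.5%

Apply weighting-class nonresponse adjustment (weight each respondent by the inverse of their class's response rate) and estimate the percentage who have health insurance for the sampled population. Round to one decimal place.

Class response rates: 18–39 88/220 = 40%, 40–51 150/200 = 75%, 52–72 56/80 = 70%, 73+ 169/260 = 65%.
Inverse-response-rate weighting restores each class to its sampled count, so class totals weight by n_sampled:
  18–39: 220 × 29.5 = 6490
  40–51: 200 × 40.7 = 8140
  52–72: 80 × 37.7 = 3016
  73+: 260 × 41.5 = 10,790
Adjusted estimate = 28,436 / 760 = 37.4158 → 37.4%.

37.4%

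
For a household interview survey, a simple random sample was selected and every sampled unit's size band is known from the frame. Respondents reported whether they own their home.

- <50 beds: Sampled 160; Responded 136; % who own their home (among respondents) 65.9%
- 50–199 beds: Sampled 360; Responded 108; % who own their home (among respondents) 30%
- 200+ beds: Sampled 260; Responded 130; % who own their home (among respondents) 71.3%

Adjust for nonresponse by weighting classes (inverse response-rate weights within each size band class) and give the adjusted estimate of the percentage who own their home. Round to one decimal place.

51.1%

Response rates by class: <50 beds 136/160 = 85%, 50–199 beds 108/360 = 30%, 200+ beds 130/260 = 50%.
Inverse-response-rate weighting restores each class to its sampled count, so class totals weight by n_sampled:
  <50 beds: 160 × 65.9 = 10,544
  50–199 beds: 360 × 30 = 10,800
  200+ beds: 260 × 71.3 = 18,538
Adjusted estimate = 39,882 / 780 = 51.1308 → 51.1%.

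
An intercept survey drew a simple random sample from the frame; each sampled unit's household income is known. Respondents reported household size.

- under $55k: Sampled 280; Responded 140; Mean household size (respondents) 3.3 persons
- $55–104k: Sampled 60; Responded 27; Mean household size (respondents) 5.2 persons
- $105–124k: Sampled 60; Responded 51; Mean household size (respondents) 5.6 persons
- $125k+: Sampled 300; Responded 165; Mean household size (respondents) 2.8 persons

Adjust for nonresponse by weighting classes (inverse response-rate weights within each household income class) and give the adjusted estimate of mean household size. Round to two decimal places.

Class response rates: under $55k 140/280 = 50%, $55–104k 27/60 = 45%, $105–124k 51/60 = 85%, $125k+ 165/300 = 55%.
Inverse-response-rate weighting restores each class to its sampled count, so class totals weight by n_sampled:
  under $55k: 280 × 3.3 = 924
  $55–104k: 60 × 5.2 = 312
  $105–124k: 60 × 5.6 = 336
  $125k+: 300 × 2.8 = 840
Adjusted estimate = 2412 / 700 = 3.44571 → 3.45.

3.45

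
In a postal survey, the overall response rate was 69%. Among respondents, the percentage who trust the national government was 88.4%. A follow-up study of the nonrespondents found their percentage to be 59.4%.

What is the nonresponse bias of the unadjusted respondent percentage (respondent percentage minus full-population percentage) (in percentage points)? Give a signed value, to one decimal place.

+9.0 percentage points

Nonresponse fraction = 1 − 0.69 = 0.31.
Bias = (nonresponse fraction) × (respondent percentage − nonrespondent percentage)
     = 0.31 × (88.4 − 59.4) = 0.31 × 29 = 8.99.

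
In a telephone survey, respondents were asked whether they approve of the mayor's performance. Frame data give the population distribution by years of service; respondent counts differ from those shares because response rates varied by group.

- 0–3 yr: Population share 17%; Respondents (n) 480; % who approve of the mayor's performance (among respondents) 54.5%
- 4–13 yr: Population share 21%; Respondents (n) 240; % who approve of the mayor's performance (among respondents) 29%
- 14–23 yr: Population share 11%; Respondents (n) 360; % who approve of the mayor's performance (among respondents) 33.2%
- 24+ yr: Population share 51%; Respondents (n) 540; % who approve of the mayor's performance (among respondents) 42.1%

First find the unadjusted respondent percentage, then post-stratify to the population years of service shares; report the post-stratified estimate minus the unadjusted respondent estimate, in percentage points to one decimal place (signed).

Naive respondent-only estimate (weights = respondent counts):
  (480/1620)×54.5 + (240/1620)×29 + (360/1620)×33.2 + (540/1620)×42.1 = 41.8556%
Reweighting by population years of service shares:
  0.17×54.5 + 0.21×29 + 0.11×33.2 + 0.51×42.1 = 40.478%
Difference = 40.478 − 41.8556 = -1.3776 pp.

-1.4 percentage points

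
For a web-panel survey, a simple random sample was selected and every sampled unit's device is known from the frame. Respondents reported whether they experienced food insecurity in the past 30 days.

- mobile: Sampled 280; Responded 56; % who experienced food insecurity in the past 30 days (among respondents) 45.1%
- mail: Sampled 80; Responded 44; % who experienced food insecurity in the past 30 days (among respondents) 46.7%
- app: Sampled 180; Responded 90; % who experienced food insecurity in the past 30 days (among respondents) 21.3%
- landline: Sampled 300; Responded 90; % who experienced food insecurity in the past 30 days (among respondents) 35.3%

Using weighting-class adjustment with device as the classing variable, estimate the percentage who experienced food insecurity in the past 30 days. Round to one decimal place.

36.7%

Class response rates: mobile 56/280 = 20%, mail 44/80 = 55%, app 90/180 = 50%, landline 90/300 = 30%.
Each respondent's weight = sampled/responded in their class; summing within a class gives n_sampled, so:
  mobile: 280 × 45.1 = 12,628
  mail: 80 × 46.7 = 3736
  app: 180 × 21.3 = 3834
  landline: 300 × 35.3 = 10,590
Adjusted estimate = 30,788 / 840 = 36.6524 → 36.7%.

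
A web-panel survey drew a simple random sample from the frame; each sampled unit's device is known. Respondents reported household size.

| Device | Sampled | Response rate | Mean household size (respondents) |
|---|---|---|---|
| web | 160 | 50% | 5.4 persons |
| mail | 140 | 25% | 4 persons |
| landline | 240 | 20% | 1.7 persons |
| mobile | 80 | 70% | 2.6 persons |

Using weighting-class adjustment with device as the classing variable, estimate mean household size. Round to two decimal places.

3.29

Weighting each respondent by the inverse class response rate inflates each class back to its sampled size, so the class weight is n_sampled:
  web: 160 × 5.4 = 864
  mail: 140 × 4 = 560
  landline: 240 × 1.7 = 408
  mobile: 80 × 2.6 = 208
Adjusted estimate = 2040 / 620 = 3.29032 → 3.29.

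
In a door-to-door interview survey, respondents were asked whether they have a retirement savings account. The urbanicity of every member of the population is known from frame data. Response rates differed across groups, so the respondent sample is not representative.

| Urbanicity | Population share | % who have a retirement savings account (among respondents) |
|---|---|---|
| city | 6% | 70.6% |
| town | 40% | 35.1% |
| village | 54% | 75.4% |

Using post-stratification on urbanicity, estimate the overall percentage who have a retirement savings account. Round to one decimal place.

Weight each group's respondent value by its population share:
  city: 0.06 × 70.6 = 4.236
  town: 0.4 × 35.1 = 14.04
  village: 0.54 × 75.4 = 40.716
Post-stratified estimate = 58.992 → 59.0%.

59.0%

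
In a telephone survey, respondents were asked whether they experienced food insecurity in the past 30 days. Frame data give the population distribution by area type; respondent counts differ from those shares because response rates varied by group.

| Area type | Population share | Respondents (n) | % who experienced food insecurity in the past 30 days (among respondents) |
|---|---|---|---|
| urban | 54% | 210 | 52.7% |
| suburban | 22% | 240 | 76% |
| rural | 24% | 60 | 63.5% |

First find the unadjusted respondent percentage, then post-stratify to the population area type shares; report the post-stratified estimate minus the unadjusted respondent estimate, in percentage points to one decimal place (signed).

-4.5 percentage points

Unadjusted (pooled respondent) estimate weights by respondent counts:
  (210/510)×52.7 + (240/510)×76 + (60/510)×63.5 = 64.9353%
Reweighting by population area type shares:
  0.54×52.7 + 0.22×76 + 0.24×63.5 = 60.418%
Difference = 60.418 − 64.9353 = -4.5173 pp.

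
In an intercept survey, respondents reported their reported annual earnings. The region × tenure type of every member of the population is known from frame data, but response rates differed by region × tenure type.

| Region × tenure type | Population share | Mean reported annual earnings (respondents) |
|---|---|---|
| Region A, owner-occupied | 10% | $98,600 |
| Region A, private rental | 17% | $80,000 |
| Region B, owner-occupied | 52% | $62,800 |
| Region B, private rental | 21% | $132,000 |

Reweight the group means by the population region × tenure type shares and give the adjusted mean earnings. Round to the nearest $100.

Each cell contributes population-share × respondent value:
  Region A, owner-occupied: 0.1 × 98,600 = 9860
  Region A, private rental: 0.17 × 80,000 = 13,600
  Region B, owner-occupied: 0.52 × 62,800 = 32,656
  Region B, private rental: 0.21 × 132,000 = 27,720
Post-stratified estimate = 83,836 → $83,800.

$83,800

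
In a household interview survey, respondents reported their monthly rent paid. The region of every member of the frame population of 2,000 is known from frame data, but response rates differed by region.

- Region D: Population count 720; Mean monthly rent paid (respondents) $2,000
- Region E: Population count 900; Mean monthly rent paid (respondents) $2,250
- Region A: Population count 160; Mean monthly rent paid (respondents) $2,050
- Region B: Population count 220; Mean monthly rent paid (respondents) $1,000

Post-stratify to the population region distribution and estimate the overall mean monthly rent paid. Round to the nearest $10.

Weight each group's respondent value by its population share:
  Region D: (720/2,000) × 2000 = 720
  Region E: (900/2,000) × 2250 = 1012.5
  Region A: (160/2,000) × 2050 = 164
  Region B: (220/2,000) × 1000 = 110
Post-stratified estimate = 2006.5 → $2,010.

$2,010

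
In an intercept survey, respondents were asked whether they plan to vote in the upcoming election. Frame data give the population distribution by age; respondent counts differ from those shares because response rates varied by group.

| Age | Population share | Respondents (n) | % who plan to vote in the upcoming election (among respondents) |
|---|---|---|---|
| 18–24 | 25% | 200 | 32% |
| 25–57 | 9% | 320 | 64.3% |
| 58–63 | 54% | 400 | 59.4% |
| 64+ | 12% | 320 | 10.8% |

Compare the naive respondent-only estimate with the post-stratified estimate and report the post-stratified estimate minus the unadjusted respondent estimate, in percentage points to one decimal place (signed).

Without adjustment, the pooled respondent share is:
  (200/1240)×32 + (320/1240)×64.3 + (400/1240)×59.4 + (320/1240)×10.8 = 43.7032%
Post-stratified estimate weights by population shares:
  0.25×32 + 0.09×64.3 + 0.54×59.4 + 0.12×10.8 = 47.159%
Difference = 47.159 − 43.7032 = 3.4558 pp.

+3.5 percentage points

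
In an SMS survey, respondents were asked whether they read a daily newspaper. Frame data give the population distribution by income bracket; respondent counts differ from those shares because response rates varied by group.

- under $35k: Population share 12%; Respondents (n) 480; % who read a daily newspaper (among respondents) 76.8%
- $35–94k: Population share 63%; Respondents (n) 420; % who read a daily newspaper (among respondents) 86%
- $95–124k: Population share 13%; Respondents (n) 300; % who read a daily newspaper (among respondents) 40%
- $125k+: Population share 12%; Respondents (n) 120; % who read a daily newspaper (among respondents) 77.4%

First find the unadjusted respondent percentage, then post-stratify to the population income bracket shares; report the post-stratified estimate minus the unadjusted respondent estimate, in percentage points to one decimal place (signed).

+6.5 percentage points

Naive respondent-only estimate (weights = respondent counts):
  (480/1320)×76.8 + (420/1320)×86 + (300/1320)×40 + (120/1320)×77.4 = 71.4182%
Post-stratified estimate weights by population shares:
  0.12×76.8 + 0.63×86 + 0.13×40 + 0.12×77.4 = 77.884%
Difference = 77.884 − 71.4182 = 6.4658 pp.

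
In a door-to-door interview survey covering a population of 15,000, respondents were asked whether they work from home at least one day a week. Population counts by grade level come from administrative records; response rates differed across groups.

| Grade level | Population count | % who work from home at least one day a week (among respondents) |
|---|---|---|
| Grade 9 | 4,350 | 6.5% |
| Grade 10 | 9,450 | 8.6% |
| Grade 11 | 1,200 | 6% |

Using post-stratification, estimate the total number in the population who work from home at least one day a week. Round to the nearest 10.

1,170

Estimated count per cell = population count × respondent percentage:
  Grade 9: 4,350 × 6.5% = 282.75
  Grade 10: 9,450 × 8.6% = 812.7
  Grade 11: 1,200 × 6% = 72
Estimated total = 1167.45 → 1,170.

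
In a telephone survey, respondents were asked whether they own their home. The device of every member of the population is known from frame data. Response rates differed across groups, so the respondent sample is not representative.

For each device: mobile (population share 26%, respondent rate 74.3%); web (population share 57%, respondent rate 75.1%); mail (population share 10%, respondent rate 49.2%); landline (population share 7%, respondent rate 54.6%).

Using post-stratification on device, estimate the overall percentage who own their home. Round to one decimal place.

Each cell contributes population-share × respondent value:
  mobile: 0.26 × 74.3 = 19.318
  web: 0.57 × 75.1 = 42.807
  mail: 0.1 × 49.2 = 4.92
  landline: 0.07 × 54.6 = 3.822
Post-stratified estimate = 70.867 → 70.9%.

70.9%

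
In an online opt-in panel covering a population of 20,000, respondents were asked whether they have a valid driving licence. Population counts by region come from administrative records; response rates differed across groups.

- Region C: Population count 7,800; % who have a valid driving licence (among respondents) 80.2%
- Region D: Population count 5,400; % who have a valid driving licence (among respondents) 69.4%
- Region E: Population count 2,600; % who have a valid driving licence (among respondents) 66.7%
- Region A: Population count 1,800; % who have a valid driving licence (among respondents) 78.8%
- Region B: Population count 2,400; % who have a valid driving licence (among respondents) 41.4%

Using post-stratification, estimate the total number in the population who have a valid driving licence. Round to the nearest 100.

14,100

Estimated count per cell = population count × respondent percentage:
  Region C: 7,800 × 80.2% = 6255.6
  Region D: 5,400 × 69.4% = 3747.6
  Region E: 2,600 × 66.7% = 1734.2
  Region A: 1,800 × 78.8% = 1418.4
  Region B: 2,400 × 41.4% = 993.6
Estimated total = 14149.4 → 14,100.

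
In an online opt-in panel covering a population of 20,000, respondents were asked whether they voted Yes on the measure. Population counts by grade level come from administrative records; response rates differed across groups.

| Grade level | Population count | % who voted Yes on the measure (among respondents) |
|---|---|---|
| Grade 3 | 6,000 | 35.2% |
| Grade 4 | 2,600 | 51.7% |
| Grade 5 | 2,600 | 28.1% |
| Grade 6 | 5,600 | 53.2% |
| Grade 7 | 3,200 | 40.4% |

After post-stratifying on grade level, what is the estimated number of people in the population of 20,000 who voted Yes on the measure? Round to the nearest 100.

8,500

Apply each group's respondent rate to its population count:
  Grade 3: 6,000 × 35.2% = 2112
  Grade 4: 2,600 × 51.7% = 1344.2
  Grade 5: 2,600 × 28.1% = 730.6
  Grade 6: 5,600 × 53.2% = 2979.2
  Grade 7: 3,200 × 40.4% = 1292.8
Estimated total = 8458.8 → 8,500.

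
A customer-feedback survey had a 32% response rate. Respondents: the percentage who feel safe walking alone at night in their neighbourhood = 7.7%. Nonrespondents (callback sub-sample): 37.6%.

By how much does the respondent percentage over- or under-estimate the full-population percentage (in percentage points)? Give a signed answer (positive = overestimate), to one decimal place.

-20.3 percentage points

Nonresponse fraction = 1 − 0.32 = 0.68.
Bias = (nonresponse fraction) × (respondent percentage − nonrespondent percentage)
     = 0.68 × (7.7 − 37.6) = 0.68 × -29.9 = -20.332.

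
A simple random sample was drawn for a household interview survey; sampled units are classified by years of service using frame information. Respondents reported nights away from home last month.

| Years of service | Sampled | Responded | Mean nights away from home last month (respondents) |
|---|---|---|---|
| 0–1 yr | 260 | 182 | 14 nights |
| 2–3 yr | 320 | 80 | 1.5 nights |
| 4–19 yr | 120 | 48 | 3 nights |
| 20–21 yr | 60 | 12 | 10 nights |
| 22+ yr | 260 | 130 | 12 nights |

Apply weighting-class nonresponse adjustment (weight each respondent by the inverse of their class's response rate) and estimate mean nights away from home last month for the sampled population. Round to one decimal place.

8.0

Response rates by class: 0–1 yr 182/260 = 70%, 2–3 yr 80/320 = 25%, 4–19 yr 48/120 = 40%, 20–21 yr 12/60 = 20%, 22+ yr 130/260 = 50%.
Each respondent's weight = sampled/responded in their class; summing within a class gives n_sampled, so:
  0–1 yr: 260 × 14 = 3640
  2–3 yr: 320 × 1.5 = 480
  4–19 yr: 120 × 3 = 360
  20–21 yr: 60 × 10 = 600
  22+ yr: 260 × 12 = 3120
Adjusted estimate = 8200 / 1,020 = 8.03922 → 8.0.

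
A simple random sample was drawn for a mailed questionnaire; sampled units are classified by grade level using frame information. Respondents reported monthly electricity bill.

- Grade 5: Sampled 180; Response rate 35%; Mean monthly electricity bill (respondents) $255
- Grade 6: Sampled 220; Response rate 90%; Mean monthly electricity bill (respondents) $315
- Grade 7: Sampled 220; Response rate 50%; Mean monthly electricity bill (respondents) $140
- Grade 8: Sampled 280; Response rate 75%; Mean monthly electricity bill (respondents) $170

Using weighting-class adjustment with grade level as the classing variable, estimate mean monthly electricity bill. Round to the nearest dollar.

$215

With weight = n_sampled/n_responded per class, the weighted class total is n_sampled:
  Grade 5: 180 × 255 = 45,900
  Grade 6: 220 × 315 = 69,300
  Grade 7: 220 × 140 = 30,800
  Grade 8: 280 × 170 = 47,600
Adjusted estimate = 193,600 / 900 = 215.111 → $215.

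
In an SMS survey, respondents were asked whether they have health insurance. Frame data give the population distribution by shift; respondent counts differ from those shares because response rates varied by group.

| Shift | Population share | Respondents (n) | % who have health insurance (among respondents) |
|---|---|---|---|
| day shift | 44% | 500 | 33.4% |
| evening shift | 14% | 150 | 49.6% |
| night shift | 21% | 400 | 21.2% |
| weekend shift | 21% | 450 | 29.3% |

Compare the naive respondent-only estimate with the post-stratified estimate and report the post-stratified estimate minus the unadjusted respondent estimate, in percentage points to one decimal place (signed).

Without adjustment, the pooled respondent share is:
  (500/1500)×33.4 + (150/1500)×49.6 + (400/1500)×21.2 + (450/1500)×29.3 = 30.5367%
Post-stratified estimate weights by population shares:
  0.44×33.4 + 0.14×49.6 + 0.21×21.2 + 0.21×29.3 = 32.245%
Difference = 32.245 − 30.5367 = 1.7083 pp.

+1.7 percentage points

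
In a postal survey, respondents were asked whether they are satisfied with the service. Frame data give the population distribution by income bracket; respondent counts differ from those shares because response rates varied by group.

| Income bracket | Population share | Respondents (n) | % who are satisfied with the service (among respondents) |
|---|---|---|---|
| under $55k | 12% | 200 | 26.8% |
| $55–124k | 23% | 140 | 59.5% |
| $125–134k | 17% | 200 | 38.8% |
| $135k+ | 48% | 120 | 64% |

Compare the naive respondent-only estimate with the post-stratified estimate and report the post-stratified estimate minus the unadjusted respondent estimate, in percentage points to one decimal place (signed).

Naive respondent-only estimate (weights = respondent counts):
  (200/660)×26.8 + (140/660)×59.5 + (200/660)×38.8 + (120/660)×64 = 44.1364%
Post-stratifying to population shares instead:
  0.12×26.8 + 0.23×59.5 + 0.17×38.8 + 0.48×64 = 54.217%
Difference = 54.217 − 44.1364 = 10.0806 pp.

+10.1 percentage points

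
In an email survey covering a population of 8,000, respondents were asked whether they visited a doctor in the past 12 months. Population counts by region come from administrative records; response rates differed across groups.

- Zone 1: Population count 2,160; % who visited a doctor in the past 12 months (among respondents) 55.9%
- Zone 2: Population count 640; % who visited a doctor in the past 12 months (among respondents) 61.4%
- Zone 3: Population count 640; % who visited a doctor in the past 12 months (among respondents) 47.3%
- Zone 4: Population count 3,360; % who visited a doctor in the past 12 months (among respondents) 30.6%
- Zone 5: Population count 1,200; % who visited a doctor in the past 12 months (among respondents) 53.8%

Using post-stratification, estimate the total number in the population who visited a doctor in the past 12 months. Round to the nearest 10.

3,580

Each cell contributes its population count × the respondent rate:
  Zone 1: 2,160 × 55.9% = 1207.44
  Zone 2: 640 × 61.4% = 392.96
  Zone 3: 640 × 47.3% = 302.72
  Zone 4: 3,360 × 30.6% = 1028.16
  Zone 5: 1,200 × 53.8% = 645.6
Estimated total = 3576.88 → 3,580.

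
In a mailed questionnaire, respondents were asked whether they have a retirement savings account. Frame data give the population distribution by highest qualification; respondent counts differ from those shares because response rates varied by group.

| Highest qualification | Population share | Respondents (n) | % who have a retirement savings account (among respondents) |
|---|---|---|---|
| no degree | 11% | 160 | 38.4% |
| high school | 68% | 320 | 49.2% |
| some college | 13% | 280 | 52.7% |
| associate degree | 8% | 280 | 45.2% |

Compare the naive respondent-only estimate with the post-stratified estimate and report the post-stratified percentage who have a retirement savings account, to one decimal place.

Without adjustment, the pooled respondent share is:
  (160/1040)×38.4 + (320/1040)×49.2 + (280/1040)×52.7 + (280/1040)×45.2 = 47.4038%
Post-stratified estimate weights by population shares:
  0.11×38.4 + 0.68×49.2 + 0.13×52.7 + 0.08×45.2 = 48.147%

48.1%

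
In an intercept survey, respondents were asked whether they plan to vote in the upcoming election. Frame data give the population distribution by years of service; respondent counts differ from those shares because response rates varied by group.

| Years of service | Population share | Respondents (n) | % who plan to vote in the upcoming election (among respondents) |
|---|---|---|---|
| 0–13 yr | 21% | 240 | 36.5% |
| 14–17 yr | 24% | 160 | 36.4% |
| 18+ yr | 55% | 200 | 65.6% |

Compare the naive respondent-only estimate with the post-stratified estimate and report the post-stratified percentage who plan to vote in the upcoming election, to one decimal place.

Naive respondent-only estimate (weights = respondent counts):
  (240/600)×36.5 + (160/600)×36.4 + (200/600)×65.6 = 46.1733%
Post-stratifying to population shares instead:
  0.21×36.5 + 0.24×36.4 + 0.55×65.6 = 52.481%

52.5%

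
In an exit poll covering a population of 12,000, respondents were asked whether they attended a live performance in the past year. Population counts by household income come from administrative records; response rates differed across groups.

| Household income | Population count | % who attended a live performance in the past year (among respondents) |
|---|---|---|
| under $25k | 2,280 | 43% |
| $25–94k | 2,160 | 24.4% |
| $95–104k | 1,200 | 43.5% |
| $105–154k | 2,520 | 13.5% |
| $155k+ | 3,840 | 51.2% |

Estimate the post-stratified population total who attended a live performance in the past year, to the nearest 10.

4,340

Apply each group's respondent rate to its population count:
  under $25k: 2,280 × 43% = 980.4
  $25–94k: 2,160 × 24.4% = 527.04
  $95–104k: 1,200 × 43.5% = 522
  $105–154k: 2,520 × 13.5% = 340.2
  $155k+: 3,840 × 51.2% = 1966.08
Estimated total = 4335.72 → 4,340.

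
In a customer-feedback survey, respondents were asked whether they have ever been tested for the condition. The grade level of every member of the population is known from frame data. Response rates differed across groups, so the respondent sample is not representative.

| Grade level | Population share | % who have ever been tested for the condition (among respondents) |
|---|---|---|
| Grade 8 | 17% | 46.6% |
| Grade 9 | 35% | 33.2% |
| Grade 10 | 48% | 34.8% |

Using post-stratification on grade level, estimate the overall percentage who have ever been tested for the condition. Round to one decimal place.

36.2%

Reweight to the known grade level distribution:
  Grade 8: 0.17 × 46.6 = 7.922
  Grade 9: 0.35 × 33.2 = 11.62
  Grade 10: 0.48 × 34.8 = 16.704
Post-stratified estimate = 36.246 → 36.2%.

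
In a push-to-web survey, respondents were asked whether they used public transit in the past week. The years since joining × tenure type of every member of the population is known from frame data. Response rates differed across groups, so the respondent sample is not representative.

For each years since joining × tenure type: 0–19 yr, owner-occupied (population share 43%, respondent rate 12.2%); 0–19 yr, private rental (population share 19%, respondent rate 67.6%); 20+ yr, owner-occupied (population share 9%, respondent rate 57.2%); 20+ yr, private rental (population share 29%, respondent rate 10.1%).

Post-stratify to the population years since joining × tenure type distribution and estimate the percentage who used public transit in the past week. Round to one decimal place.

26.2%

Weight each group's respondent value by its population share:
  0–19 yr, owner-occupied: 0.43 × 12.2 = 5.246
  0–19 yr, private rental: 0.19 × 67.6 = 12.844
  20+ yr, owner-occupied: 0.09 × 57.2 = 5.148
  20+ yr, private rental: 0.29 × 10.1 = 2.929
Post-stratified estimate = 26.167 → 26.2%.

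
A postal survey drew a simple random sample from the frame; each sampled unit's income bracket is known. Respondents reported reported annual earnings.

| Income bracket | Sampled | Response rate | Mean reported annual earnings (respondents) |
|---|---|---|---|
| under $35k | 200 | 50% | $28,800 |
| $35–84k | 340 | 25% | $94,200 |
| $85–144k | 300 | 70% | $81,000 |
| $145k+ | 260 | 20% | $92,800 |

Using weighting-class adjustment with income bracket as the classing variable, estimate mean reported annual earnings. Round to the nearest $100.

$78,400

With weight = n_sampled/n_responded per class, the weighted class total is n_sampled:
  under $35k: 200 × 28,800 = 5,760,000
  $35–84k: 340 × 94,200 = 32,028,000
  $85–144k: 300 × 81,000 = 24,300,000
  $145k+: 260 × 92,800 = 24,128,000
Adjusted estimate = 86,216,000 / 1,100 = 78378.2 → $78,400.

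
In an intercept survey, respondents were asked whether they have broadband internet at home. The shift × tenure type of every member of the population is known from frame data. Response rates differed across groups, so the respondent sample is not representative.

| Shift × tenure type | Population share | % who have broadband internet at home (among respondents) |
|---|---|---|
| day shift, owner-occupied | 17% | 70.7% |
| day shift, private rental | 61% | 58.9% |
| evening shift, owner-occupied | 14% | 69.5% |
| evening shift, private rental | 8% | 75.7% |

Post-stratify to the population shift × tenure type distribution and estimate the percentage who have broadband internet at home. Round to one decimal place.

63.7%

Post-stratification weights by population share, not respondent share:
  day shift, owner-occupied: 0.17 × 70.7 = 12.019
  day shift, private rental: 0.61 × 58.9 = 35.929
  evening shift, owner-occupied: 0.14 × 69.5 = 9.73
  evening shift, private rental: 0.08 × 75.7 = 6.056
Post-stratified estimate = 63.734 → 63.7%.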